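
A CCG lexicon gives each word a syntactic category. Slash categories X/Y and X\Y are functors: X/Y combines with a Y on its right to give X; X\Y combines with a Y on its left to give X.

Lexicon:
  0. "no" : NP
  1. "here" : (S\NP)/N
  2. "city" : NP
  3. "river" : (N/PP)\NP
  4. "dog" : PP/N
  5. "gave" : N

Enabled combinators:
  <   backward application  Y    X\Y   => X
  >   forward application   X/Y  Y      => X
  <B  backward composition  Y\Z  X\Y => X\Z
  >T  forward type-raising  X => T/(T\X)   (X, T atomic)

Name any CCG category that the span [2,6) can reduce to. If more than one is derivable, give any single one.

[0,6] S   <
  [0,1] "no" : NP
  [1,6] S\NP   >
    [1,2] "here" : (S\NP)/N
    [2,6] N   >
      [2,4] N/PP   <
        [2,3] "city" : NP
        [3,4] "river" : (N/PP)\NP
      [4,6] PP   >
        [4,5] "dog" : PP/N
        [5,6] "gave" : N

N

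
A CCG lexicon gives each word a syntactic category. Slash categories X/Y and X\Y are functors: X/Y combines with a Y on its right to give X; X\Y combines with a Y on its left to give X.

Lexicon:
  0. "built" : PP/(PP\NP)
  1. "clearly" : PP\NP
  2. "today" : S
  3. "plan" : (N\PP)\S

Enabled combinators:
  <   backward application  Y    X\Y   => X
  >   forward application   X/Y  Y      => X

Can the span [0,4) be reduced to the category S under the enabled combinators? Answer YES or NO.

PP/(PP\NP) PP\NP S (N\PP)\S
CKY chart[0,4] = {N}; S ∉ chart

NO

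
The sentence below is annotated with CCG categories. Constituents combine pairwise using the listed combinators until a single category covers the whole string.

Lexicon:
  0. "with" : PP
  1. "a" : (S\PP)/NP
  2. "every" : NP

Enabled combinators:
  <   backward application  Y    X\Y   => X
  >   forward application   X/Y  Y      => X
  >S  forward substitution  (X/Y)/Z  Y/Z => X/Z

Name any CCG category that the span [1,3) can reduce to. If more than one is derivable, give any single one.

[0,3] S   <
  [0,1] "with" : PP
  [1,3] S\PP   >
    [1,2] "a" : (S\PP)/NP
    [2,3] "every" : NP

S\PP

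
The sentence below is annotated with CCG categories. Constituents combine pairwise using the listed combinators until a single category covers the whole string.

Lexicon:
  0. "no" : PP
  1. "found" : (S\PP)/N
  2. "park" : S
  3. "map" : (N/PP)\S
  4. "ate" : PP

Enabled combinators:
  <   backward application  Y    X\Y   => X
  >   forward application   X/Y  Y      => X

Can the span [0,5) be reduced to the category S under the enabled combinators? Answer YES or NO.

[0,5] S   <
  [0,1] "no" : PP
  [1,5] S\PP   >
    [1,2] "found" : (S\PP)/N
    [2,5] N   >
      [2,4] N/PP   <
        [2,3] "park" : S
        [3,4] "map" : (N/PP)\S
      [4,5] "ate" : PP

YES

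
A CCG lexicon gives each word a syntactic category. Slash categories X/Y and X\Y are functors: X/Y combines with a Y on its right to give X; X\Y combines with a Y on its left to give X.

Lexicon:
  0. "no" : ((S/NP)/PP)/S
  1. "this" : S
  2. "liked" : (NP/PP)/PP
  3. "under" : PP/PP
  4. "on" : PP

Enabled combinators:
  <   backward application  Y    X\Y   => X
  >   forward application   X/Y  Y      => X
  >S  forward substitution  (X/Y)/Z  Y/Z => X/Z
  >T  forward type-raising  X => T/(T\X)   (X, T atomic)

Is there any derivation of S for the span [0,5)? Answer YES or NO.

YES

[0,5] S   >
  [0,4] S/PP   >S
    [0,2] (S/NP)/PP   >
      [0,1] "no" : ((S/NP)/PP)/S
      [1,2] "this" : S
    [2,4] NP/PP   >S
      [2,3] "liked" : (NP/PP)/PP
      [3,4] "under" : PP/PP
  [4,5] "on" : PP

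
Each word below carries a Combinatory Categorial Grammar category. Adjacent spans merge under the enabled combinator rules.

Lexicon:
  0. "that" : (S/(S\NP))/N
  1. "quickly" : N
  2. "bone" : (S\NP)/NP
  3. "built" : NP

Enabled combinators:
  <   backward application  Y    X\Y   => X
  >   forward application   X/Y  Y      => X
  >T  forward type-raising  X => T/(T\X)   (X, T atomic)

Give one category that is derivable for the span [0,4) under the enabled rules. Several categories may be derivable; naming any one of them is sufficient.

S

[0,4] S   >
  [0,2] S/(S\NP)   >
    [0,1] "that" : (S/(S\NP))/N
    [1,2] "quickly" : N
  [2,4] S\NP   >
    [2,3] "bone" : (S\NP)/NP
    [3,4] "built" : NP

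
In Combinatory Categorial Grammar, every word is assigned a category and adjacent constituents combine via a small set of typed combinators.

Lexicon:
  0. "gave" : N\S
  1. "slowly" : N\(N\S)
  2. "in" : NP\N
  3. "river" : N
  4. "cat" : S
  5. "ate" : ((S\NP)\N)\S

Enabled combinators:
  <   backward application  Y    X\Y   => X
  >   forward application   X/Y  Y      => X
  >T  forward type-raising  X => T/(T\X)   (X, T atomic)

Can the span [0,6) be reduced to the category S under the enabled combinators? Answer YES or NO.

[0,6] S   <
  [0,3] NP   <
    [0,2] N   <
      [0,1] "gave" : N\S
      [1,2] "slowly" : N\(N\S)
    [2,3] "in" : NP\N
  [3,6] S\NP   <
    [3,4] "river" : N
    [4,6] (S\NP)\N   <
      [4,5] "cat" : S
      [5,6] "ate" : ((S\NP)\N)\S

YES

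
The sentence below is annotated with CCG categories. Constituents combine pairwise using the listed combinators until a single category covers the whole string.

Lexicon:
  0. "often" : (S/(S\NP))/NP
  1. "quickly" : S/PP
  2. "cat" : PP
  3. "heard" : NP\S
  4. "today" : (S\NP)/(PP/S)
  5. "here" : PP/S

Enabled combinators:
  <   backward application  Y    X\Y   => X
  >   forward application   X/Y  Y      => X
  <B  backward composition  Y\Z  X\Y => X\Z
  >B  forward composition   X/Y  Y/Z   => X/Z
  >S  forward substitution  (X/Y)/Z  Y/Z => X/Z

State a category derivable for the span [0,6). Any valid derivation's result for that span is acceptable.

[0,6] S   >
  [0,4] S/(S\NP)   >
    [0,1] "often" : (S/(S\NP))/NP
    [1,4] NP   <
      [1,3] S   >
        [1,2] "quickly" : S/PP
        [2,3] "cat" : PP
      [3,4] "heard" : NP\S
  [4,6] S\NP   >
    [4,5] "today" : (S\NP)/(PP/S)
    [5,6] "here" : PP/S

S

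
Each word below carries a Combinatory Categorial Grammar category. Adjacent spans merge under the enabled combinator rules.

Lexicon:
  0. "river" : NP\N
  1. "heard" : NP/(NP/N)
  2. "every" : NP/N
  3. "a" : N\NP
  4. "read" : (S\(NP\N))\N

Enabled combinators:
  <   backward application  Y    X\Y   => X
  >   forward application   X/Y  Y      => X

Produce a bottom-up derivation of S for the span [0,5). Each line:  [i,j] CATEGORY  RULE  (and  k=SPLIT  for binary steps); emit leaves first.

[0,1] NP\N  lex  "river"
[1,2] NP/(NP/N)  lex  "heard"
[2,3] NP/N  lex  "every"
[1,3] NP  >  k=2
[3,4] N\NP  lex  "a"
[1,4] N  <  k=3
[4,5] (S\(NP\N))\N  lex  "read"
[1,5] S\(NP\N)  <  k=4
[0,5] S  <  k=1

[0,5] S   <
  [0,1] "river" : NP\N
  [1,5] S\(NP\N)   <
    [1,4] N   <
      [1,3] NP   >
        [1,2] "heard" : NP/(NP/N)
        [2,3] "every" : NP/N
      [3,4] "a" : N\NP
    [4,5] "read" : (S\(NP\N))\N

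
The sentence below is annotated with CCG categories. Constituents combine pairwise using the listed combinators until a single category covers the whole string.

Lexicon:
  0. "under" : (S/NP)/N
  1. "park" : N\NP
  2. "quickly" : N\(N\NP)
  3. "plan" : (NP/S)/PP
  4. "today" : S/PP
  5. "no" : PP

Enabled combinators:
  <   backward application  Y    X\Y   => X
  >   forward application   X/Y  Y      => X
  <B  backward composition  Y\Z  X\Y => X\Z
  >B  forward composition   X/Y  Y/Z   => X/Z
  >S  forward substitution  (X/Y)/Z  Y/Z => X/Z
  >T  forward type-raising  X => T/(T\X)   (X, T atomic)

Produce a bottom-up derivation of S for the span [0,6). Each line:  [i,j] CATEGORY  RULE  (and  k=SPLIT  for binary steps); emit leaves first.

[0,6] S   >
  [0,3] S/NP   >
    [0,1] "under" : (S/NP)/N
    [1,3] N   <
      [1,2] "park" : N\NP
      [2,3] "quickly" : N\(N\NP)
  [3,6] NP   >
    [3,5] NP/PP   >S
      [3,4] "plan" : (NP/S)/PP
      [4,5] "today" : S/PP
    [5,6] "no" : PP

[0,1] (S/NP)/N  lex  "under"
[1,2] N\NP  lex  "park"
[2,3] N\(N\NP)  lex  "quickly"
[1,3] N  <  k=2
[0,3] S/NP  >  k=1
[3,4] (NP/S)/PP  lex  "plan"
[4,5] S/PP  lex  "today"
[3,5] NP/PP  >S  k=4
[5,6] PP  lex  "no"
[3,6] NP  >  k=5
[0,6] S  >  k=3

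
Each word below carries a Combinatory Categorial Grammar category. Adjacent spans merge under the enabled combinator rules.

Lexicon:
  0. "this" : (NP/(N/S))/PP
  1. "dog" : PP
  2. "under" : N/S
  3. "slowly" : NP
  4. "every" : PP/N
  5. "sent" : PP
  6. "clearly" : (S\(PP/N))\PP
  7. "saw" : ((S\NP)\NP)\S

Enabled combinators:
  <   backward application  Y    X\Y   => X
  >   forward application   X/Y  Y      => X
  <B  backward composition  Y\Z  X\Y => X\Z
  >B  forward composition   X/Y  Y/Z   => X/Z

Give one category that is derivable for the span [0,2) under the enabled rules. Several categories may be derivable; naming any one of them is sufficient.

NP/(N/S)

[0,8] S   <
  [0,3] NP   >
    [0,2] NP/(N/S)   >
      [0,1] "this" : (NP/(N/S))/PP
      [1,2] "dog" : PP
    [2,3] "under" : N/S
  [3,8] S\NP   <
    [3,4] "slowly" : NP
    [4,8] (S\NP)\NP   <
      [4,7] S   <
        [4,5] "every" : PP/N
        [5,7] S\(PP/N)   <
          [5,6] "sent" : PP
          [6,7] "clearly" : (S\(PP/N))\PP
      [7,8] "saw" : ((S\NP)\NP)\S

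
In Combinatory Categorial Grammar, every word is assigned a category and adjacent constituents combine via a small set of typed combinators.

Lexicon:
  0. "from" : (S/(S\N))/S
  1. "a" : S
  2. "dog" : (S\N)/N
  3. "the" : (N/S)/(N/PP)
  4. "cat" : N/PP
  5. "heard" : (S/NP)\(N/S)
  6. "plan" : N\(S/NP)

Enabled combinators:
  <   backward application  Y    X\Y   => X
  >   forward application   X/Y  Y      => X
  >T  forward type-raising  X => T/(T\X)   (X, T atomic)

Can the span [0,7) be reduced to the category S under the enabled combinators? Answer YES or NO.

[0,7] S   >
  [0,2] S/(S\N)   >
    [0,1] "from" : (S/(S\N))/S
    [1,2] "a" : S
  [2,7] S\N   >
    [2,3] "dog" : (S\N)/N
    [3,7] N   <
      [3,6] S/NP   <
        [3,5] N/S   >
          [3,4] "the" : (N/S)/(N/PP)
          [4,5] "cat" : N/PP
        [5,6] "heard" : (S/NP)\(N/S)
      [6,7] "plan" : N\(S/NP)

YES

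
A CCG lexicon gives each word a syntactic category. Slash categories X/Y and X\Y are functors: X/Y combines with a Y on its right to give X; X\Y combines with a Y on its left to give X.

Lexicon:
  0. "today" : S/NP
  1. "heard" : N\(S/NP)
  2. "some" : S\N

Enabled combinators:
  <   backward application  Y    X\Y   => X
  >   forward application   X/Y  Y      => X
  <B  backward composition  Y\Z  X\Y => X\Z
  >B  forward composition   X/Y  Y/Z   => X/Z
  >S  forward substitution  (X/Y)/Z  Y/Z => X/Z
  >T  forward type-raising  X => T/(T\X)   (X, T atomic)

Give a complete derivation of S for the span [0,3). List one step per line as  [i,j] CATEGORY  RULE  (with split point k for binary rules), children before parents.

[0,3] S   <
  [0,2] N   <
    [0,1] "today" : S/NP
    [1,2] "heard" : N\(S/NP)
  [2,3] "some" : S\N

[0,1] S/NP  lex  "today"
[1,2] N\(S/NP)  lex  "heard"
[0,2] N  <  k=1
[2,3] S\N  lex  "some"
[0,3] S  <  k=2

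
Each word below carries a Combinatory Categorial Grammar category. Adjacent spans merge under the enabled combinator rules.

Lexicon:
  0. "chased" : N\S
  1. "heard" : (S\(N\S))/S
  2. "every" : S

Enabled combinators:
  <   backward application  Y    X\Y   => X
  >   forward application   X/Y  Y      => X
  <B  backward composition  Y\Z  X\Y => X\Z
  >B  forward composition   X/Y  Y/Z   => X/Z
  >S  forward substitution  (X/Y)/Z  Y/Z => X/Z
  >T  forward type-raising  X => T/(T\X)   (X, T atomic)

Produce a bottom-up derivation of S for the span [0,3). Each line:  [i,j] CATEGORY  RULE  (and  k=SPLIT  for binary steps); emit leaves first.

[0,1] N\S  lex  "chased"
[1,2] (S\(N\S))/S  lex  "heard"
[2,3] S  lex  "every"
[1,3] S\(N\S)  >  k=2
[0,3] S  <  k=1

[0,3] S   <
  [0,1] "chased" : N\S
  [1,3] S\(N\S)   >
    [1,2] "heard" : (S\(N\S))/S
    [2,3] "every" : S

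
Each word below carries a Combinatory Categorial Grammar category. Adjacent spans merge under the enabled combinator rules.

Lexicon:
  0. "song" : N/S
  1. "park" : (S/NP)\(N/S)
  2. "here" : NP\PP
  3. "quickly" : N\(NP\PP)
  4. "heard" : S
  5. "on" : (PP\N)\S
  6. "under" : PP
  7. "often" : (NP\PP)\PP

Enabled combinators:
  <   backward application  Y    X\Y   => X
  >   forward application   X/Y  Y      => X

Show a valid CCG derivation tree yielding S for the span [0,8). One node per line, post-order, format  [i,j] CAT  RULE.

[0,8] S   >
  [0,2] S/NP   <
    [0,1] "song" : N/S
    [1,2] "park" : (S/NP)\(N/S)
  [2,8] NP   <
    [2,6] PP   <
      [2,4] N   <
        [2,3] "here" : NP\PP
        [3,4] "quickly" : N\(NP\PP)
      [4,6] PP\N   <
        [4,5] "heard" : S
        [5,6] "on" : (PP\N)\S
    [6,8] NP\PP   <
      [6,7] "under" : PP
      [7,8] "often" : (NP\PP)\PP

[0,1] N/S  lex  "song"
[1,2] (S/NP)\(N/S)  lex  "park"
[0,2] S/NP  <  k=1
[2,3] NP\PP  lex  "here"
[3,4] N\(NP\PP)  lex  "quickly"
[2,4] N  <  k=3
[4,5] S  lex  "heard"
[5,6] (PP\N)\S  lex  "on"
[4,6] PP\N  <  k=5
[2,6] PP  <  k=4
[6,7] PP  lex  "under"
[7,8] (NP\PP)\PP  lex  "often"
[6,8] NP\PP  <  k=7
[2,8] NP  <  k=6
[0,8] S  >  k=2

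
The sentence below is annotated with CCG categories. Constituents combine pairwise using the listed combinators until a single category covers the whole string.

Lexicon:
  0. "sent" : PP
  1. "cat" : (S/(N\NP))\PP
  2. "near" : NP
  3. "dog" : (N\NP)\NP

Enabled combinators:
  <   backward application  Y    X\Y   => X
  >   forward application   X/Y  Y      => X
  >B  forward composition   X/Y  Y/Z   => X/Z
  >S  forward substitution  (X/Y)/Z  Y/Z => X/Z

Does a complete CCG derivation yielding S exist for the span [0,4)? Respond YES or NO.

[0,4] S   >
  [0,2] S/(N\NP)   <
    [0,1] "sent" : PP
    [1,2] "cat" : (S/(N\NP))\PP
  [2,4] N\NP   <
    [2,3] "near" : NP
    [3,4] "dog" : (N\NP)\NP

YES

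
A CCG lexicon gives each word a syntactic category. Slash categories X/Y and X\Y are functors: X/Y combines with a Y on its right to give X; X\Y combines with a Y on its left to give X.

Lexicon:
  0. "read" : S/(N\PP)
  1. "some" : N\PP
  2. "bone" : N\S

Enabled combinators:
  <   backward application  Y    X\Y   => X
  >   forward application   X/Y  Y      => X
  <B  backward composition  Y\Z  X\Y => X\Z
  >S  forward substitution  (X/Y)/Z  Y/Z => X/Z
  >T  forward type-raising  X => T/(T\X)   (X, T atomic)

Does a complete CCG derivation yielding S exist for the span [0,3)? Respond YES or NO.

NO

S/(N\PP) N\PP N\S
CKY chart[0,3] = {N, N/(N\N), NP/(NP\N), PP/(PP\N), S/(S\N)}; S ∉ chart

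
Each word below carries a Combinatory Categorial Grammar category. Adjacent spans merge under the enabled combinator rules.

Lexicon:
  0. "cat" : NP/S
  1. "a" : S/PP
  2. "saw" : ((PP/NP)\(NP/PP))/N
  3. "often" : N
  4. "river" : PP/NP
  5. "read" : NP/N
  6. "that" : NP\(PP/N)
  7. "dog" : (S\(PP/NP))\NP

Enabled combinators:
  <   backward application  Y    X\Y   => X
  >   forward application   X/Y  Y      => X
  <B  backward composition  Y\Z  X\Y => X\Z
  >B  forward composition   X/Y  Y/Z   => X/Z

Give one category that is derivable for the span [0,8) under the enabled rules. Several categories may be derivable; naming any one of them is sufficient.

[0,8] S   <
  [0,4] PP/NP   <
    [0,2] NP/PP   >B
      [0,1] "cat" : NP/S
      [1,2] "a" : S/PP
    [2,4] (PP/NP)\(NP/PP)   >
      [2,3] "saw" : ((PP/NP)\(NP/PP))/N
      [3,4] "often" : N
  [4,8] S\(PP/NP)   <
    [4,7] NP   <
      [4,6] PP/N   >B
        [4,5] "river" : PP/NP
        [5,6] "read" : NP/N
      [6,7] "that" : NP\(PP/N)
    [7,8] "dog" : (S\(PP/NP))\NP

S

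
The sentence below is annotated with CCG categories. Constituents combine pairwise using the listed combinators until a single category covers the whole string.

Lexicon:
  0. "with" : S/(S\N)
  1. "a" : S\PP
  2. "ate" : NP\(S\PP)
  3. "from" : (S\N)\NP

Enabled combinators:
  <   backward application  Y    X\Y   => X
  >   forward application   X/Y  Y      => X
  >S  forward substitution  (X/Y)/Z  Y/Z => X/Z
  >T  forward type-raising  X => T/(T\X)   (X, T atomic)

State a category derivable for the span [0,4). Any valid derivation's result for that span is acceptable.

S

[0,4] S   >
  [0,1] "with" : S/(S\N)
  [1,4] S\N   <
    [1,3] NP   <
      [1,2] "a" : S\PP
      [2,3] "ate" : NP\(S\PP)
    [3,4] "from" : (S\N)\NP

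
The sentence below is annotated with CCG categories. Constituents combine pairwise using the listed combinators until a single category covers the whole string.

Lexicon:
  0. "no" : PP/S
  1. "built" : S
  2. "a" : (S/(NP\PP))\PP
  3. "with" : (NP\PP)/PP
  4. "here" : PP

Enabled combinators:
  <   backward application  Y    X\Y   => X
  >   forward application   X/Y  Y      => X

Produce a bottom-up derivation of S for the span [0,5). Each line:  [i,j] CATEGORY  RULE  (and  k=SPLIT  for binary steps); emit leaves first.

[0,1] PP/S  lex  "no"
[1,2] S  lex  "built"
[0,2] PP  >  k=1
[2,3] (S/(NP\PP))\PP  lex  "a"
[0,3] S/(NP\PP)  <  k=2
[3,4] (NP\PP)/PP  lex  "with"
[4,5] PP  lex  "here"
[3,5] NP\PP  >  k=4
[0,5] S  >  k=3

[0,5] S   >
  [0,3] S/(NP\PP)   <
    [0,2] PP   >
      [0,1] "no" : PP/S
      [1,2] "built" : S
    [2,3] "a" : (S/(NP\PP))\PP
  [3,5] NP\PP   >
    [3,4] "with" : (NP\PP)/PP
    [4,5] "here" : PP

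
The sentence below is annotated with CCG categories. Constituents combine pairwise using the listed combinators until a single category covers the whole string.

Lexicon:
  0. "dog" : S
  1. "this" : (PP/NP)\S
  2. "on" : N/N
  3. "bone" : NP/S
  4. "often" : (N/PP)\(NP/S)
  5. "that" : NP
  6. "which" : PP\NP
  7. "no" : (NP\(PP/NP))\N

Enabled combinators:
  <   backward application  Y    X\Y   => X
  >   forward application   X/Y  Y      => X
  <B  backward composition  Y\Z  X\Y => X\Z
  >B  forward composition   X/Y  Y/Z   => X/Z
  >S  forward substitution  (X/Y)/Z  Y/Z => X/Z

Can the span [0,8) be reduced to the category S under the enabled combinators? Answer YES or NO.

NO

S (PP/NP)\S N/N NP/S (N/PP)\(NP/S) NP PP\NP (NP\(PP/NP))\N
CKY chart[0,8] = {NP}; S ∉ chart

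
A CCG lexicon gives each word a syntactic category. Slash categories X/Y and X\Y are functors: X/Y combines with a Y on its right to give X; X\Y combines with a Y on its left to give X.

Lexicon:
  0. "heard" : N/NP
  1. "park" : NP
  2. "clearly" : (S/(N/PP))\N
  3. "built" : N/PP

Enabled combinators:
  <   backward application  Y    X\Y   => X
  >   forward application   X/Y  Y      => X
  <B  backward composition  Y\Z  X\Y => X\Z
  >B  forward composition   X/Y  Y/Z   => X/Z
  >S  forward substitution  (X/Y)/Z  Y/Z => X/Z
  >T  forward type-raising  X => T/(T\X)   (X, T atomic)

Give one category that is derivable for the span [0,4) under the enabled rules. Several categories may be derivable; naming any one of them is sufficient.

[0,4] S   >
  [0,3] S/(N/PP)   <
    [0,2] N   >
      [0,1] "heard" : N/NP
      [1,2] "park" : NP
    [2,3] "clearly" : (S/(N/PP))\N
  [3,4] "built" : N/PP

S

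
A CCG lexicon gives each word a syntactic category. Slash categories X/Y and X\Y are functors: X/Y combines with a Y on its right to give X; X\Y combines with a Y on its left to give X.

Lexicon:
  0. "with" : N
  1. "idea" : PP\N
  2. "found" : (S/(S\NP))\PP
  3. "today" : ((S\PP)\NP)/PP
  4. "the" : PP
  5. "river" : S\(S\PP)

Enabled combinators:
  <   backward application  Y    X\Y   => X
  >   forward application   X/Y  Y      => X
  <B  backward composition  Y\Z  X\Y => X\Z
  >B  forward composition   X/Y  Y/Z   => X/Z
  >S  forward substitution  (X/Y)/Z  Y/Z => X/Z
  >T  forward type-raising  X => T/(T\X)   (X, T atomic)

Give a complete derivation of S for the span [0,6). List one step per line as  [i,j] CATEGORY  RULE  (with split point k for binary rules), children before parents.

[0,1] N  lex  "with"
[0,1] PP/(PP\N)  >T
[1,2] PP\N  lex  "idea"
[0,2] PP  >  k=1
[2,3] (S/(S\NP))\PP  lex  "found"
[0,3] S/(S\NP)  <  k=2
[3,4] ((S\PP)\NP)/PP  lex  "today"
[4,5] PP  lex  "the"
[3,5] (S\PP)\NP  >  k=4
[5,6] S\(S\PP)  lex  "river"
[3,6] S\NP  <B  k=5
[0,6] S  >  k=3

[0,6] S   >
  [0,3] S/(S\NP)   <
    [0,2] PP   >
      [0,1] PP/(PP\N)   >T
        [0,1] "with" : N
      [1,2] "idea" : PP\N
    [2,3] "found" : (S/(S\NP))\PP
  [3,6] S\NP   <B
    [3,5] (S\PP)\NP   >
      [3,4] "today" : ((S\PP)\NP)/PP
      [4,5] "the" : PP
    [5,6] "river" : S\(S\PP)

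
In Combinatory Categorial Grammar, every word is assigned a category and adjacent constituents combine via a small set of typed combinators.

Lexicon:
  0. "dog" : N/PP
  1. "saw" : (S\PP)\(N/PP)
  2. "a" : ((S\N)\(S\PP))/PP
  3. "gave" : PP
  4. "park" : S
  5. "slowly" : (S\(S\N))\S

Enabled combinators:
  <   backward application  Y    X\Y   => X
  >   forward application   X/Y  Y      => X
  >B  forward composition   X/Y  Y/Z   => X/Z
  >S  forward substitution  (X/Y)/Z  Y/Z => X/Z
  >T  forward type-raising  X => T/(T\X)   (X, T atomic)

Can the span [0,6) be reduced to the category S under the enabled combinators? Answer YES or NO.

YES

[0,6] S   <
  [0,4] S\N   <
    [0,2] S\PP   <
      [0,1] "dog" : N/PP
      [1,2] "saw" : (S\PP)\(N/PP)
    [2,4] (S\N)\(S\PP)   >
      [2,3] "a" : ((S\N)\(S\PP))/PP
      [3,4] "gave" : PP
  [4,6] S\(S\N)   <
    [4,5] "park" : S
    [5,6] "slowly" : (S\(S\N))\S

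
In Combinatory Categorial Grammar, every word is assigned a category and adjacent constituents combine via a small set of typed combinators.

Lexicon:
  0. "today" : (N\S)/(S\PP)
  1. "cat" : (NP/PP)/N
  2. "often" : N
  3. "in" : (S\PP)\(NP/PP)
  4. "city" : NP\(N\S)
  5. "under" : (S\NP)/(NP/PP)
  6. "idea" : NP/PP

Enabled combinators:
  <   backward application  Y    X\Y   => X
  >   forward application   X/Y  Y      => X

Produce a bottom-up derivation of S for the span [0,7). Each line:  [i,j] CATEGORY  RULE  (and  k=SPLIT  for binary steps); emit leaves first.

[0,7] S   <
  [0,5] NP   <
    [0,4] N\S   >
      [0,1] "today" : (N\S)/(S\PP)
      [1,4] S\PP   <
        [1,3] NP/PP   >
          [1,2] "cat" : (NP/PP)/N
          [2,3] "often" : N
        [3,4] "in" : (S\PP)\(NP/PP)
    [4,5] "city" : NP\(N\S)
  [5,7] S\NP   >
    [5,6] "under" : (S\NP)/(NP/PP)
    [6,7] "idea" : NP/PP

[0,1] (N\S)/(S\PP)  lex  "today"
[1,2] (NP/PP)/N  lex  "cat"
[2,3] N  lex  "often"
[1,3] NP/PP  >  k=2
[3,4] (S\PP)\(NP/PP)  lex  "in"
[1,4] S\PP  <  k=3
[0,4] N\S  >  k=1
[4,5] NP\(N\S)  lex  "city"
[0,5] NP  <  k=4
[5,6] (S\NP)/(NP/PP)  lex  "under"
[6,7] NP/PP  lex  "idea"
[5,7] S\NP  >  k=6
[0,7] S  <  k=5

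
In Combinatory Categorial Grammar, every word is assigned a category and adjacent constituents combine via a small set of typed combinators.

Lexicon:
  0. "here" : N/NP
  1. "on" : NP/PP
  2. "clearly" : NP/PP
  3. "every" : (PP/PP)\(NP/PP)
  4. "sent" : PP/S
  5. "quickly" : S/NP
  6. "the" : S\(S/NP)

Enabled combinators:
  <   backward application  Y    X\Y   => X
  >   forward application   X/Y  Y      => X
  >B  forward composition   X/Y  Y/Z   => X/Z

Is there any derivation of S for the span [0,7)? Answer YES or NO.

NO

N/NP NP/PP NP/PP (PP/PP)\(NP/PP) PP/S S/NP S\(S/NP)
CKY chart[0,7] = {N}; S ∉ chart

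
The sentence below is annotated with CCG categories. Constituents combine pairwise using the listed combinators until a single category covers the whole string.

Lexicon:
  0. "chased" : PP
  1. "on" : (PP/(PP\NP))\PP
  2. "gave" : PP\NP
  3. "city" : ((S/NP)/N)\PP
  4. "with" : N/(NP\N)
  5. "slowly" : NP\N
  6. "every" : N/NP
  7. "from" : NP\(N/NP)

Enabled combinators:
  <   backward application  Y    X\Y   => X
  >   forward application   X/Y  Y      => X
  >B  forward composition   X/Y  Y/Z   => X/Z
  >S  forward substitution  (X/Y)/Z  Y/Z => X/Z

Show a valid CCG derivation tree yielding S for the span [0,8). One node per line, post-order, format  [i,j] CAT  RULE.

[0,1] PP  lex  "chased"
[1,2] (PP/(PP\NP))\PP  lex  "on"
[0,2] PP/(PP\NP)  <  k=1
[2,3] PP\NP  lex  "gave"
[0,3] PP  >  k=2
[3,4] ((S/NP)/N)\PP  lex  "city"
[0,4] (S/NP)/N  <  k=3
[4,5] N/(NP\N)  lex  "with"
[5,6] NP\N  lex  "slowly"
[4,6] N  >  k=5
[0,6] S/NP  >  k=4
[6,7] N/NP  lex  "every"
[7,8] NP\(N/NP)  lex  "from"
[6,8] NP  <  k=7
[0,8] S  >  k=6

[0,8] S   >
  [0,6] S/NP   >
    [0,4] (S/NP)/N   <
      [0,3] PP   >
        [0,2] PP/(PP\NP)   <
          [0,1] "chased" : PP
          [1,2] "on" : (PP/(PP\NP))\PP
        [2,3] "gave" : PP\NP
      [3,4] "city" : ((S/NP)/N)\PP
    [4,6] N   >
      [4,5] "with" : N/(NP\N)
      [5,6] "slowly" : NP\N
  [6,8] NP   <
    [6,7] "every" : N/NP
    [7,8] "from" : NP\(N/NP)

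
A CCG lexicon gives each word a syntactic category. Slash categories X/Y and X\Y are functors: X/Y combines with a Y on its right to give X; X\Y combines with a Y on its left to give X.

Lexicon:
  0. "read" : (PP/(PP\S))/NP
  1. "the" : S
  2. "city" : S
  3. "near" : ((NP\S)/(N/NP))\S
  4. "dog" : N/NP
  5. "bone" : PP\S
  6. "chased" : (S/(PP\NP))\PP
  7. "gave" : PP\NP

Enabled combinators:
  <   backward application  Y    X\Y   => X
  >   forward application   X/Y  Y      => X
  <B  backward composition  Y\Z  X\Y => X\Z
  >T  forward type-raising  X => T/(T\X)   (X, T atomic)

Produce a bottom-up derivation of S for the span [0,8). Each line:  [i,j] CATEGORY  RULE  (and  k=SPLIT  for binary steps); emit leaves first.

[0,1] (PP/(PP\S))/NP  lex  "read"
[1,2] S  lex  "the"
[1,2] NP/(NP\S)  >T
[2,3] S  lex  "city"
[3,4] ((NP\S)/(N/NP))\S  lex  "near"
[2,4] (NP\S)/(N/NP)  <  k=3
[4,5] N/NP  lex  "dog"
[2,5] NP\S  >  k=4
[1,5] NP  >  k=2
[0,5] PP/(PP\S)  >  k=1
[5,6] PP\S  lex  "bone"
[0,6] PP  >  k=5
[6,7] (S/(PP\NP))\PP  lex  "chased"
[0,7] S/(PP\NP)  <  k=6
[7,8] PP\NP  lex  "gave"
[0,8] S  >  k=7

[0,8] S   >
  [0,7] S/(PP\NP)   <
    [0,6] PP   >
      [0,5] PP/(PP\S)   >
        [0,1] "read" : (PP/(PP\S))/NP
        [1,5] NP   >
          [1,2] NP/(NP\S)   >T
            [1,2] "the" : S
          [2,5] NP\S   >
            [2,4] (NP\S)/(N/NP)   <
              [2,3] "city" : S
              [3,4] "near" : ((NP\S)/(N/NP))\S
            [4,5] "dog" : N/NP
      [5,6] "bone" : PP\S
    [6,7] "chased" : (S/(PP\NP))\PP
  [7,8] "gave" : PP\NP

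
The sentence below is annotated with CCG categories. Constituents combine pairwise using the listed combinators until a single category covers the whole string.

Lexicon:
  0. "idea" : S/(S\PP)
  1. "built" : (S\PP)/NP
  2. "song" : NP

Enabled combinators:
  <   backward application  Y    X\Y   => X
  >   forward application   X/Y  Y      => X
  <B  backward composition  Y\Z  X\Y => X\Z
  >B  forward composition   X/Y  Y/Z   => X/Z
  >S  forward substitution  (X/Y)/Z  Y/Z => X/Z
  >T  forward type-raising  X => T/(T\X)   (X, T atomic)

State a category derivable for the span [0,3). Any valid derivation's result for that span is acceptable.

S

[0,3] S   >
  [0,1] "idea" : S/(S\PP)
  [1,3] S\PP   >
    [1,2] "built" : (S\PP)/NP
    [2,3] "song" : NP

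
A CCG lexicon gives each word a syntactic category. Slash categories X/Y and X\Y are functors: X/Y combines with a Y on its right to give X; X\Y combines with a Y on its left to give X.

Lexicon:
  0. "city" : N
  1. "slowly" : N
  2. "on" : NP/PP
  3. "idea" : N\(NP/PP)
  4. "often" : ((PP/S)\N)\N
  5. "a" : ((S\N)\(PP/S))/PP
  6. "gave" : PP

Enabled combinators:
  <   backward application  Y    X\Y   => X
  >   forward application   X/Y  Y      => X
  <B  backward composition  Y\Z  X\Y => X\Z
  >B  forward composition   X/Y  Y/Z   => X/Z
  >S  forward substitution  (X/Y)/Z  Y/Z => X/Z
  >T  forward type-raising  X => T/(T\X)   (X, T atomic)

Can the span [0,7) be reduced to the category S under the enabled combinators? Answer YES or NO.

[0,7] S   <
  [0,1] "city" : N
  [1,7] S\N   <
    [1,5] PP/S   <
      [1,2] "slowly" : N
      [2,5] (PP/S)\N   <
        [2,4] N   <
          [2,3] "on" : NP/PP
          [3,4] "idea" : N\(NP/PP)
        [4,5] "often" : ((PP/S)\N)\N
    [5,7] (S\N)\(PP/S)   >
      [5,6] "a" : ((S\N)\(PP/S))/PP
      [6,7] "gave" : PP

YES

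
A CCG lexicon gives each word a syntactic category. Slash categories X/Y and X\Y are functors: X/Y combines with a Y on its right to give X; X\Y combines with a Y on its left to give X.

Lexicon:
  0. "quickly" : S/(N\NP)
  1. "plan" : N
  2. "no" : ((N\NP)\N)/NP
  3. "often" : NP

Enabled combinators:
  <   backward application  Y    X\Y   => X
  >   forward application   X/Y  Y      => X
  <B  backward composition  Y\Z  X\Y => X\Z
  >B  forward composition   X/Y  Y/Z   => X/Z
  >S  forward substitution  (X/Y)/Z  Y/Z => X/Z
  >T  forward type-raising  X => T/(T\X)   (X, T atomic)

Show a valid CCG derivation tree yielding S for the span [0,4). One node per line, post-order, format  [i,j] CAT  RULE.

[0,4] S   >
  [0,1] "quickly" : S/(N\NP)
  [1,4] N\NP   <
    [1,2] "plan" : N
    [2,4] (N\NP)\N   >
      [2,3] "no" : ((N\NP)\N)/NP
      [3,4] "often" : NP

[0,1] S/(N\NP)  lex  "quickly"
[1,2] N  lex  "plan"
[2,3] ((N\NP)\N)/NP  lex  "no"
[3,4] NP  lex  "often"
[2,4] (N\NP)\N  >  k=3
[1,4] N\NP  <  k=2
[0,4] S  >  k=1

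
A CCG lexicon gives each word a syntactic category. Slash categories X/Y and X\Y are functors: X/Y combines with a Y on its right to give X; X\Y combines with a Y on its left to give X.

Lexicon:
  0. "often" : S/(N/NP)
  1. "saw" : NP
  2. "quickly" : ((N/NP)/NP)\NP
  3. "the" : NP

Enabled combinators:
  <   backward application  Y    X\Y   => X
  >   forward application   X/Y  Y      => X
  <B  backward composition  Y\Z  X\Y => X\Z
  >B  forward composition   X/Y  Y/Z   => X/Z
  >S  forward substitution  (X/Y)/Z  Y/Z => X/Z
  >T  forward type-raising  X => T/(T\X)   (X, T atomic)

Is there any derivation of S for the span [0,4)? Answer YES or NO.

[0,4] S   >
  [0,3] S/NP   >B
    [0,1] "often" : S/(N/NP)
    [1,3] (N/NP)/NP   <
      [1,2] "saw" : NP
      [2,3] "quickly" : ((N/NP)/NP)\NP
  [3,4] "the" : NP

YES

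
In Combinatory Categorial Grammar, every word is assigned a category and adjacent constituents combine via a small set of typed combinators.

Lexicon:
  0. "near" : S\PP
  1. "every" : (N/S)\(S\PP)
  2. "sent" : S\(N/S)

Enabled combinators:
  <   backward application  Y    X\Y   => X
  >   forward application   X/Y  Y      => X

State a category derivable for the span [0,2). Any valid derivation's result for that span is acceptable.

N/S

[0,3] S   <
  [0,2] N/S   <
    [0,1] "near" : S\PP
    [1,2] "every" : (N/S)\(S\PP)
  [2,3] "sent" : S\(N/S)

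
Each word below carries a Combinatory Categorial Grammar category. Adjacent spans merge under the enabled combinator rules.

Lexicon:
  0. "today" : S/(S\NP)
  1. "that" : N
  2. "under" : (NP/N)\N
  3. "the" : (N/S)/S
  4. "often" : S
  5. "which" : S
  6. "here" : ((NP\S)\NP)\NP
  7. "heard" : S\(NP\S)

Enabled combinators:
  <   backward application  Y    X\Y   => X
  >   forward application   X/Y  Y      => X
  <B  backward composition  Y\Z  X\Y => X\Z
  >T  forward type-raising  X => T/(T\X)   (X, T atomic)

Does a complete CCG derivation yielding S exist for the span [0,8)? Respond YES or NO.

YES

[0,8] S   >
  [0,1] "today" : S/(S\NP)
  [1,8] S\NP   <B
    [1,7] (NP\S)\NP   <
      [1,6] NP   >
        [1,3] NP/N   <
          [1,2] "that" : N
          [2,3] "under" : (NP/N)\N
        [3,6] N   >
          [3,5] N/S   >
            [3,4] "the" : (N/S)/S
            [4,5] "often" : S
          [5,6] "which" : S
      [6,7] "here" : ((NP\S)\NP)\NP
    [7,8] "heard" : S\(NP\S)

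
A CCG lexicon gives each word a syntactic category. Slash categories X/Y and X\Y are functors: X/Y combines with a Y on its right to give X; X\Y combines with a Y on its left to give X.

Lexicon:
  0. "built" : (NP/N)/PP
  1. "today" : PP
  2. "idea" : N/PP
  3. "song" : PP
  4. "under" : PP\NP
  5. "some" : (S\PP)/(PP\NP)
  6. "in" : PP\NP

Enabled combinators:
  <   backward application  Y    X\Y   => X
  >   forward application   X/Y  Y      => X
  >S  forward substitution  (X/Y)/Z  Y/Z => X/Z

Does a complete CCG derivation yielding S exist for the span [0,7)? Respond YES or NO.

YES

[0,7] S   <
  [0,5] PP   <
    [0,4] NP   >
      [0,2] NP/N   >
        [0,1] "built" : (NP/N)/PP
        [1,2] "today" : PP
      [2,4] N   >
        [2,3] "idea" : N/PP
        [3,4] "song" : PP
    [4,5] "under" : PP\NP
  [5,7] S\PP   >
    [5,6] "some" : (S\PP)/(PP\NP)
    [6,7] "in" : PP\NP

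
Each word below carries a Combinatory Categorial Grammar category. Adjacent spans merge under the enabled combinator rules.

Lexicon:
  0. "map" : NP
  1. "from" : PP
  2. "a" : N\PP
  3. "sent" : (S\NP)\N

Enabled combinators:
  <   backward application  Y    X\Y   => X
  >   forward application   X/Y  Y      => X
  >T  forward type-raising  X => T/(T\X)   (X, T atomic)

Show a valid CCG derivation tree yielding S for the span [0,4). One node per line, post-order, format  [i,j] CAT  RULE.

[0,4] S   >
  [0,1] S/(S\NP)   >T
    [0,1] "map" : NP
  [1,4] S\NP   <
    [1,3] N   >
      [1,2] N/(N\PP)   >T
        [1,2] "from" : PP
      [2,3] "a" : N\PP
    [3,4] "sent" : (S\NP)\N

[0,1] NP  lex  "map"
[0,1] S/(S\NP)  >T
[1,2] PP  lex  "from"
[1,2] N/(N\PP)  >T
[2,3] N\PP  lex  "a"
[1,3] N  >  k=2
[3,4] (S\NP)\N  lex  "sent"
[1,4] S\NP  <  k=3
[0,4] S  >  k=1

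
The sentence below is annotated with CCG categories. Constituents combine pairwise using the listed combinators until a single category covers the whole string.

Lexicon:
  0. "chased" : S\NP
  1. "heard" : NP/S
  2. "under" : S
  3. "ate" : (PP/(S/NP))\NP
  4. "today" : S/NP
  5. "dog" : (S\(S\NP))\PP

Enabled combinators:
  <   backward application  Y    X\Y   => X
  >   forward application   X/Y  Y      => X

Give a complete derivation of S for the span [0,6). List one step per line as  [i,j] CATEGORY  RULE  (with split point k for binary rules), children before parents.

[0,6] S   <
  [0,1] "chased" : S\NP
  [1,6] S\(S\NP)   <
    [1,5] PP   >
      [1,4] PP/(S/NP)   <
        [1,3] NP   >
          [1,2] "heard" : NP/S
          [2,3] "under" : S
        [3,4] "ate" : (PP/(S/NP))\NP
      [4,5] "today" : S/NP
    [5,6] "dog" : (S\(S\NP))\PP

[0,1] S\NP  lex  "chased"
[1,2] NP/S  lex  "heard"
[2,3] S  lex  "under"
[1,3] NP  >  k=2
[3,4] (PP/(S/NP))\NP  lex  "ate"
[1,4] PP/(S/NP)  <  k=3
[4,5] S/NP  lex  "today"
[1,5] PP  >  k=4
[5,6] (S\(S\NP))\PP  lex  "dog"
[1,6] S\(S\NP)  <  k=5
[0,6] S  <  k=1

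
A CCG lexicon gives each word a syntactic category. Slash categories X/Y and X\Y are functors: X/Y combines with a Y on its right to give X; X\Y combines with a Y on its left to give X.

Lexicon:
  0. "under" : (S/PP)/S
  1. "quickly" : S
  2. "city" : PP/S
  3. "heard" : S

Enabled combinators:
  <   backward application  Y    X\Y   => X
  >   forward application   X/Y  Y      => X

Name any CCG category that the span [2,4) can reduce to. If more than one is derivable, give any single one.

[0,4] S   >
  [0,2] S/PP   >
    [0,1] "under" : (S/PP)/S
    [1,2] "quickly" : S
  [2,4] PP   >
    [2,3] "city" : PP/S
    [3,4] "heard" : S

PP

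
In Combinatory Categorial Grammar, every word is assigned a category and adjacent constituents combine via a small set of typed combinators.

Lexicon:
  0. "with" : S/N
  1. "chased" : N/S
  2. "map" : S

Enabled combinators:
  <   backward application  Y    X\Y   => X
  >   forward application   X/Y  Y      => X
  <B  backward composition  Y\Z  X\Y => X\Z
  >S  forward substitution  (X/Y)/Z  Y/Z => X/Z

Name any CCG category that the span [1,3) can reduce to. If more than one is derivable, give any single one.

N

[0,3] S   >
  [0,1] "with" : S/N
  [1,3] N   >
    [1,2] "chased" : N/S
    [2,3] "map" : S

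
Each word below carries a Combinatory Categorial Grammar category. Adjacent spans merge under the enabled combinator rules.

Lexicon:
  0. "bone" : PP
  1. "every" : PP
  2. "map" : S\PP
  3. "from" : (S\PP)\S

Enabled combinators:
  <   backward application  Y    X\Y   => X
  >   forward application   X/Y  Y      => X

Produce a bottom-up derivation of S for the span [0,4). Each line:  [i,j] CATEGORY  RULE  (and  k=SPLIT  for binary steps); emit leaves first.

[0,4] S   <
  [0,1] "bone" : PP
  [1,4] S\PP   <
    [1,3] S   <
      [1,2] "every" : PP
      [2,3] "map" : S\PP
    [3,4] "from" : (S\PP)\S

[0,1] PP  lex  "bone"
[1,2] PP  lex  "every"
[2,3] S\PP  lex  "map"
[1,3] S  <  k=2
[3,4] (S\PP)\S  lex  "from"
[1,4] S\PP  <  k=3
[0,4] S  <  k=1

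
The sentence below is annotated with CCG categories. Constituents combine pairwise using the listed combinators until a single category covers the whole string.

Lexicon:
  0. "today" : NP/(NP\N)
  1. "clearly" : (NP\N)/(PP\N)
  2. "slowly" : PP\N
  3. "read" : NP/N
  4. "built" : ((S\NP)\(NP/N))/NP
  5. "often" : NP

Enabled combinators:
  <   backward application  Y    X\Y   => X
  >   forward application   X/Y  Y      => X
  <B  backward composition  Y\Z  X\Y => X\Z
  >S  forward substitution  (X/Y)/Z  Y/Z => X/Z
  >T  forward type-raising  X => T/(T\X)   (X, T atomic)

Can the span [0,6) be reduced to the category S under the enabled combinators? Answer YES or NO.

YES

[0,6] S   <
  [0,3] NP   >
    [0,1] "today" : NP/(NP\N)
    [1,3] NP\N   >
      [1,2] "clearly" : (NP\N)/(PP\N)
      [2,3] "slowly" : PP\N
  [3,6] S\NP   <
    [3,4] "read" : NP/N
    [4,6] (S\NP)\(NP/N)   >
      [4,5] "built" : ((S\NP)\(NP/N))/NP
      [5,6] "often" : NP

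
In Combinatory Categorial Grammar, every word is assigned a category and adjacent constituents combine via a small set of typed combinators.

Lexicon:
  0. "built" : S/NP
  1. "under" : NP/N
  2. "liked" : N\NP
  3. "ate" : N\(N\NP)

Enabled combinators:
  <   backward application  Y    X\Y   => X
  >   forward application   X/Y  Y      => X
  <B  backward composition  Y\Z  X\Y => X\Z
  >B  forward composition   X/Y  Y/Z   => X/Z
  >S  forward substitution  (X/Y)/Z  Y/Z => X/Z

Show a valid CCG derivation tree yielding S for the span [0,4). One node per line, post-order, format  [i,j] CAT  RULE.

[0,4] S   >
  [0,1] "built" : S/NP
  [1,4] NP   >
    [1,2] "under" : NP/N
    [2,4] N   <
      [2,3] "liked" : N\NP
      [3,4] "ate" : N\(N\NP)

[0,1] S/NP  lex  "built"
[1,2] NP/N  lex  "under"
[2,3] N\NP  lex  "liked"
[3,4] N\(N\NP)  lex  "ate"
[2,4] N  <  k=3
[1,4] NP  >  k=2
[0,4] S  >  k=1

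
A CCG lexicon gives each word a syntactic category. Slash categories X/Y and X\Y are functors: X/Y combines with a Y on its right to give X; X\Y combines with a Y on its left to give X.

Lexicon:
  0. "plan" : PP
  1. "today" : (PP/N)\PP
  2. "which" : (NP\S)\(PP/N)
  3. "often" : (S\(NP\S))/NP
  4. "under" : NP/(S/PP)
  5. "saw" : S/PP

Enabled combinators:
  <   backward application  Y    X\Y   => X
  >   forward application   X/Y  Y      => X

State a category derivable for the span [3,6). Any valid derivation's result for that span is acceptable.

[0,6] S   <
  [0,3] NP\S   <
    [0,2] PP/N   <
      [0,1] "plan" : PP
      [1,2] "today" : (PP/N)\PP
    [2,3] "which" : (NP\S)\(PP/N)
  [3,6] S\(NP\S)   >
    [3,4] "often" : (S\(NP\S))/NP
    [4,6] NP   >
      [4,5] "under" : NP/(S/PP)
      [5,6] "saw" : S/PP

S\(NP\S)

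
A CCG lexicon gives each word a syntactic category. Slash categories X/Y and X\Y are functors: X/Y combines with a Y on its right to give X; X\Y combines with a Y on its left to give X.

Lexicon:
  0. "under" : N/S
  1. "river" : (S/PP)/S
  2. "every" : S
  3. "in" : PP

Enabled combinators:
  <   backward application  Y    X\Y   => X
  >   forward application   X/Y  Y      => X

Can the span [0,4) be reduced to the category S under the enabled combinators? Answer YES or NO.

N/S (S/PP)/S S PP
CKY chart[0,4] = {N}; S ∉ chart

NO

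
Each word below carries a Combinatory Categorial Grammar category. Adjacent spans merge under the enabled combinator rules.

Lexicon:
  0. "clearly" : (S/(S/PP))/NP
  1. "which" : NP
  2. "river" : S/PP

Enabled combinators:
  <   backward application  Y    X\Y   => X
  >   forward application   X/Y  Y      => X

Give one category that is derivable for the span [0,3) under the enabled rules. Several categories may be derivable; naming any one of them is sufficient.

[0,3] S   >
  [0,2] S/(S/PP)   >
    [0,1] "clearly" : (S/(S/PP))/NP
    [1,2] "which" : NP
  [2,3] "river" : S/PP

S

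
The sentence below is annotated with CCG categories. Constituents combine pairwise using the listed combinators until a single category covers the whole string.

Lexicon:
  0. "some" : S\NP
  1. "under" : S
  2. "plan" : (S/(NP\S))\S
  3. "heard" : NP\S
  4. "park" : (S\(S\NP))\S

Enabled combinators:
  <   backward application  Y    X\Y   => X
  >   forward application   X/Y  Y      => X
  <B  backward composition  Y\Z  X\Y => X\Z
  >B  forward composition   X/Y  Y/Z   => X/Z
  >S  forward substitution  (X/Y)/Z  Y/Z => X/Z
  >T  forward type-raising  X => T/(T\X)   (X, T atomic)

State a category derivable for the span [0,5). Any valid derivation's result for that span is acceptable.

S

[0,5] S   <
  [0,1] "some" : S\NP
  [1,5] S\(S\NP)   <
    [1,4] S   >
      [1,3] S/(NP\S)   <
        [1,2] "under" : S
        [2,3] "plan" : (S/(NP\S))\S
      [3,4] "heard" : NP\S
    [4,5] "park" : (S\(S\NP))\S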